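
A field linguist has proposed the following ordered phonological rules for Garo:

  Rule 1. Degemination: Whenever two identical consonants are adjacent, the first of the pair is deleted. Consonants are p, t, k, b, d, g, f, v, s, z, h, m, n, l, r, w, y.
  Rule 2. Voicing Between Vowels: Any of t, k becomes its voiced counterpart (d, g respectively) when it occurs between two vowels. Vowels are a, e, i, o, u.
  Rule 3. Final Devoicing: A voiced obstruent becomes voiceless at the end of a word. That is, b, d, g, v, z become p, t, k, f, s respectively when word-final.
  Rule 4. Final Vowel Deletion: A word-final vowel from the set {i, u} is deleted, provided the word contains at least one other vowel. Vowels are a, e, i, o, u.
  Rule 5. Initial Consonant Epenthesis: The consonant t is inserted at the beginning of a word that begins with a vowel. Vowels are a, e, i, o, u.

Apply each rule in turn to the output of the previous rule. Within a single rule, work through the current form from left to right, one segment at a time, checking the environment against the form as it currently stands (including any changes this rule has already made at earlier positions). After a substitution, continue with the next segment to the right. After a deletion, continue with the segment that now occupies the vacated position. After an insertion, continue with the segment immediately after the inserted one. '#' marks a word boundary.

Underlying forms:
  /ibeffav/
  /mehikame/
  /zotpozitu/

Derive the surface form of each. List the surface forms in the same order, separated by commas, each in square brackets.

[tibefaf], [mehigame], [zotpozid]

/ibeffav/:
  Rule 1 Degemination: [ibeffav] → [ibefav]
  Rule 2 Voicing Between Vowels: no change — [ibefav]
  Rule 3 Final Devoicing: [ibefav] → [ibefaf]
  Rule 4 Final Vowel Deletion: no change — [ibefaf]
  Rule 5 Initial Consonant Epenthesis: [ibefaf] → [tibefaf]
/mehikame/:
  Rule 1 Degemination: no change — [mehikame]
  Rule 2 Voicing Between Vowels: [mehikame] → [mehigame]
  Rule 3 Final Devoicing: no change — [mehigame]
  Rule 4 Final Vowel Deletion: no change — [mehigame]
  Rule 5 Initial Consonant Epenthesis: no change — [mehigame]
/zotpozitu/:
  Rule 1 Degemination: no change — [zotpozitu]
  Rule 2 Voicing Between Vowels: [zotpozitu] → [zotpozidu]
  Rule 3 Final Devoicing: no change — [zotpozidu]
  Rule 4 Final Vowel Deletion: [zotpozidu] → [zotpozid]
  Rule 5 Initial Consonant Epenthesis: no change — [zotpozid]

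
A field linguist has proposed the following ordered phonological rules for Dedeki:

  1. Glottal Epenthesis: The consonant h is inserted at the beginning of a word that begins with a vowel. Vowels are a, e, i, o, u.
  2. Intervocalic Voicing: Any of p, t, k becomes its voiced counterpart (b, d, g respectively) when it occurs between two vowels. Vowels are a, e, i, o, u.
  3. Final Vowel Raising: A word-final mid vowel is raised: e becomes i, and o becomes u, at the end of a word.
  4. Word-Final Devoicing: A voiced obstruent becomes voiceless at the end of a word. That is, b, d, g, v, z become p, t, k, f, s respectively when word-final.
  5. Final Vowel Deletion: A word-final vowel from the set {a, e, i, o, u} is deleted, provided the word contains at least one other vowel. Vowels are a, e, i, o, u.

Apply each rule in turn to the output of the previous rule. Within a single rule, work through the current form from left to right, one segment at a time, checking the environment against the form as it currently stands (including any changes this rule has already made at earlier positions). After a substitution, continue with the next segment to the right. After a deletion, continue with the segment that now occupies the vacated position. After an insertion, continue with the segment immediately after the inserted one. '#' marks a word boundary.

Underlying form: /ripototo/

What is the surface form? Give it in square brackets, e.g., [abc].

1 Glottal Epenthesis: no change — [ripototo]
2 Intervocalic Voicing: [ripototo] → [ribododo]
3 Final Vowel Raising: [ribododo] → [ribododu]
4 Word-Final Devoicing: no change — [ribododu]
5 Final Vowel Deletion: [ribododu] → [ribodod]

[ribodod]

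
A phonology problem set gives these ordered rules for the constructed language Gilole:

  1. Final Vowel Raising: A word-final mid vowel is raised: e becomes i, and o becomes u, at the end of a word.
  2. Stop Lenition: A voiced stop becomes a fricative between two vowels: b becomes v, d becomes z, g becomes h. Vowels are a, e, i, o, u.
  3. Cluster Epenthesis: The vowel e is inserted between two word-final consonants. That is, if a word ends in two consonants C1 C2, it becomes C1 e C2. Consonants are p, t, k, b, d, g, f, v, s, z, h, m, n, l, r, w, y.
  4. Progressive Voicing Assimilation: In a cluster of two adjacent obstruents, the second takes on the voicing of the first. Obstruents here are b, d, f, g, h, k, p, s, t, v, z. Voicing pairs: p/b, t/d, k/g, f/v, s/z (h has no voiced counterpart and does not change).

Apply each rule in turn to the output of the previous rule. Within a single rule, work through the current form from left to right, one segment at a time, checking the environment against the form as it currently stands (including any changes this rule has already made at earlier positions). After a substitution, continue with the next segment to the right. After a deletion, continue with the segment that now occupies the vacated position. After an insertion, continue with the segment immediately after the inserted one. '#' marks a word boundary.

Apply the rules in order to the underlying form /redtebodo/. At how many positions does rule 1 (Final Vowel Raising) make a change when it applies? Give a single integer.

1

1 Final Vowel Raising: [redtebodo] → [redtebodu]
2 Stop Lenition: [redtebodu] → [redtevozu]
3 Cluster Epenthesis: no change — [redtevozu]
4 Progressive Voicing Assimilation: [redtevozu] → [reddevozu]
Rule 1 changed 1 position(s).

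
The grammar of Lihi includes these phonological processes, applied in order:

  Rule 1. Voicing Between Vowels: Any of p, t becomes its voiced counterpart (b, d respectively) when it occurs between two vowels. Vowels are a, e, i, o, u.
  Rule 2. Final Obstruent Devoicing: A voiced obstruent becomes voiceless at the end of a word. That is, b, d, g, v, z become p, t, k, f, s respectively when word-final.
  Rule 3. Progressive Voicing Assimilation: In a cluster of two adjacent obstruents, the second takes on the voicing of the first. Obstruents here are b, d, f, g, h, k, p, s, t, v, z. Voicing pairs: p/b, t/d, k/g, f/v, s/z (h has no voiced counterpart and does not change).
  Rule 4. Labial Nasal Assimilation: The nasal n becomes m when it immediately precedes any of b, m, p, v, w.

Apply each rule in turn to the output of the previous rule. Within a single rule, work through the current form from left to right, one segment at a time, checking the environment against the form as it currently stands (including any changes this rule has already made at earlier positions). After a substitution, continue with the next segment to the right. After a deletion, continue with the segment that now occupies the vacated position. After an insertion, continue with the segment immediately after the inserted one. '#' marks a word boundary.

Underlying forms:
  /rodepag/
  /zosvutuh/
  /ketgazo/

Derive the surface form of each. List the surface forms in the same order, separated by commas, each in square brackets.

/rodepag/:
  Rule 1 Voicing Between Vowels: [rodepag] → [rodebag]
  Rule 2 Final Obstruent Devoicing: [rodebag] → [rodebak]
  Rule 3 Progressive Voicing Assimilation: no change — [rodebak]
  Rule 4 Labial Nasal Assimilation: no change — [rodebak]
/zosvutuh/:
  Rule 1 Voicing Between Vowels: [zosvutuh] → [zosvuduh]
  Rule 2 Final Obstruent Devoicing: no change — [zosvuduh]
  Rule 3 Progressive Voicing Assimilation: [zosvuduh] → [zosfuduh]
  Rule 4 Labial Nasal Assimilation: no change — [zosfuduh]
/ketgazo/:
  Rule 1 Voicing Between Vowels: no change — [ketgazo]
  Rule 2 Final Obstruent Devoicing: no change — [ketgazo]
  Rule 3 Progressive Voicing Assimilation: [ketgazo] → [ketkazo]
  Rule 4 Labial Nasal Assimilation: no change — [ketkazo]

[rodebak], [zosfuduh], [ketkazo]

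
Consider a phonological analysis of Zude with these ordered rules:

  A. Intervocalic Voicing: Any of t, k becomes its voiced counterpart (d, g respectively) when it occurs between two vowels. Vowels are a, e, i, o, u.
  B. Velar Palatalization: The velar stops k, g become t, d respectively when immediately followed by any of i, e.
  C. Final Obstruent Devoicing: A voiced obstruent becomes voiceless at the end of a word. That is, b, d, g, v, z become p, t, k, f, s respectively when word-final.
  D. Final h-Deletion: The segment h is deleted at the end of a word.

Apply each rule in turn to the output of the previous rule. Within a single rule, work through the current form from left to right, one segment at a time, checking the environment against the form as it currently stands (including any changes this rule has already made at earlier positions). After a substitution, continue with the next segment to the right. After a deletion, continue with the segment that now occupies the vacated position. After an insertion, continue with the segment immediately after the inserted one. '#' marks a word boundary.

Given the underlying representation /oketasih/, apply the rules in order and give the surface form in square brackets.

[odedasi]

A Intervocalic Voicing: [oketasih] → [ogedasih]
B Velar Palatalization: [ogedasih] → [odedasih]
C Final Obstruent Devoicing: no change — [odedasih]
D Final h-Deletion: [odedasih] → [odedasi]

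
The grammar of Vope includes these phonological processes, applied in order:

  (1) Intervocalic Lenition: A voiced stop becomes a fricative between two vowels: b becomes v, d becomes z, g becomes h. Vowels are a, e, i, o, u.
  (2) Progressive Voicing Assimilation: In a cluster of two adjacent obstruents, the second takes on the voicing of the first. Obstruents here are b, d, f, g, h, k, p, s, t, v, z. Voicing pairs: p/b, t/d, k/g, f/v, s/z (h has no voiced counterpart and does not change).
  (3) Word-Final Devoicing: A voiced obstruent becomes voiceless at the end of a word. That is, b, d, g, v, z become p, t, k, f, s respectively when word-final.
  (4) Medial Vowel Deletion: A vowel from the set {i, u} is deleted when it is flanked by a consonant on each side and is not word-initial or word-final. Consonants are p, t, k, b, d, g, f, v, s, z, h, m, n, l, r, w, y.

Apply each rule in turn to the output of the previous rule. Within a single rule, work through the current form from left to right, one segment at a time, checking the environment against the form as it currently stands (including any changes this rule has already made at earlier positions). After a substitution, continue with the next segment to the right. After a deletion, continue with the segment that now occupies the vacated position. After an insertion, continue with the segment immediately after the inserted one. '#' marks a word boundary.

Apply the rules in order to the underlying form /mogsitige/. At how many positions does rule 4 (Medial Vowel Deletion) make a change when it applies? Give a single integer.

2

(1) Intervocalic Lenition: [mogsitige] → [mogsitihe]
(2) Progressive Voicing Assimilation: [mogsitihe] → [mogzitihe]
(3) Word-Final Devoicing: no change — [mogzitihe]
(4) Medial Vowel Deletion: [mogzitihe] → [mogzthe]
Rule 4 changed 2 position(s).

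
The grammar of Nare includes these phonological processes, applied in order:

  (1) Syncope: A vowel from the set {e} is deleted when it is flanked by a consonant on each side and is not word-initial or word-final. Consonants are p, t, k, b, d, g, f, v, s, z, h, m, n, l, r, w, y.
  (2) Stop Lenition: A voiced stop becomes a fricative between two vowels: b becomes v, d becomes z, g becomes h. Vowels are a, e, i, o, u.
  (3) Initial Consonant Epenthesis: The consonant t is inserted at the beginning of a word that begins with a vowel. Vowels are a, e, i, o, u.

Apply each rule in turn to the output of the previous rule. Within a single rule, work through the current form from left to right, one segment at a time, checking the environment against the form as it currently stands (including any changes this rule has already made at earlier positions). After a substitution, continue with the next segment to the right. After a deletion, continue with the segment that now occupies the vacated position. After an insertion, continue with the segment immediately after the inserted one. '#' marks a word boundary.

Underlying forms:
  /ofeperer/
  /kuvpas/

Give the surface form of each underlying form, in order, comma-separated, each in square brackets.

/ofeperer/:
  (1) Syncope: [ofeperer] → [ofprr]
  (2) Stop Lenition: no change — [ofprr]
  (3) Initial Consonant Epenthesis: [ofprr] → [tofprr]
/kuvpas/:
  (1) Syncope: no change — [kuvpas]
  (2) Stop Lenition: no change — [kuvpas]
  (3) Initial Consonant Epenthesis: no change — [kuvpas]

[tofprr], [kuvpas]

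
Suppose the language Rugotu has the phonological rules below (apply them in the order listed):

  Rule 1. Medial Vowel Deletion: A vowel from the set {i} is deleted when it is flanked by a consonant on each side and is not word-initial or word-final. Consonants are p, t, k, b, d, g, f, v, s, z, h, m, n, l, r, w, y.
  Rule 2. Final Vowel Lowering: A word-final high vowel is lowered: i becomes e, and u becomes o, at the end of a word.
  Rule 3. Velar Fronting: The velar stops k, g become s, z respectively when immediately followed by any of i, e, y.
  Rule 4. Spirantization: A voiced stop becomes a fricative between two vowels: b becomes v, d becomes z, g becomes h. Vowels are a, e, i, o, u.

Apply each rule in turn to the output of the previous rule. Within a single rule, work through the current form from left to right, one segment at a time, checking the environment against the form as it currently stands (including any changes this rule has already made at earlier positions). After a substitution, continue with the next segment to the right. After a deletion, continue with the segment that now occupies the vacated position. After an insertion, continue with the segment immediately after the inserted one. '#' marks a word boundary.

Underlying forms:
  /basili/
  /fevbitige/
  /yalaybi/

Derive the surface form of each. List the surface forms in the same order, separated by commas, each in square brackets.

[basle], [fevbtze], [yalaybe]

/basili/:
  Rule 1 Medial Vowel Deletion: [basili] → [basli]
  Rule 2 Final Vowel Lowering: [basli] → [basle]
  Rule 3 Velar Fronting: no change — [basle]
  Rule 4 Spirantization: no change — [basle]
/fevbitige/:
  Rule 1 Medial Vowel Deletion: [fevbitige] → [fevbtge]
  Rule 2 Final Vowel Lowering: no change — [fevbtge]
  Rule 3 Velar Fronting: [fevbtge] → [fevbtze]
  Rule 4 Spirantization: no change — [fevbtze]
/yalaybi/:
  Rule 1 Medial Vowel Deletion: no change — [yalaybi]
  Rule 2 Final Vowel Lowering: [yalaybi] → [yalaybe]
  Rule 3 Velar Fronting: no change — [yalaybe]
  Rule 4 Spirantization: no change — [yalaybe]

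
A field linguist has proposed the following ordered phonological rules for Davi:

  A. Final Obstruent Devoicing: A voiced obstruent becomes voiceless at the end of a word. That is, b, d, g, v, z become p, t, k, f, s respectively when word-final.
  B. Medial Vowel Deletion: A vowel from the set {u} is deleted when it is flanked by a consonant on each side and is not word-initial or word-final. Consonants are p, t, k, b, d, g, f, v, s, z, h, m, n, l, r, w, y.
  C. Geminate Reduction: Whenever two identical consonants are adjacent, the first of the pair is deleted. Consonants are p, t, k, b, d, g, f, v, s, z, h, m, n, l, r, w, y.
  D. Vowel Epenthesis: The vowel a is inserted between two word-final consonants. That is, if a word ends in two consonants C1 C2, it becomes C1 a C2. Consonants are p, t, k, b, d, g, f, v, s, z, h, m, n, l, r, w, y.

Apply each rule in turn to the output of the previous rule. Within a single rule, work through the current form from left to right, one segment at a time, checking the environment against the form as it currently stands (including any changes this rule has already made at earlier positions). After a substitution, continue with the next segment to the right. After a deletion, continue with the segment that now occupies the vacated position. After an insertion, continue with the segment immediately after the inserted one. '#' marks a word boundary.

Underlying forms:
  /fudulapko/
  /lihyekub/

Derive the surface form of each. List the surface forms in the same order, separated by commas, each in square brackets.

/fudulapko/:
  A Final Obstruent Devoicing: no change — [fudulapko]
  B Medial Vowel Deletion: [fudulapko] → [fdlapko]
  C Geminate Reduction: no change — [fdlapko]
  D Vowel Epenthesis: no change — [fdlapko]
/lihyekub/:
  A Final Obstruent Devoicing: [lihyekub] → [lihyekup]
  B Medial Vowel Deletion: [lihyekup] → [lihyekp]
  C Geminate Reduction: no change — [lihyekp]
  D Vowel Epenthesis: [lihyekp] → [lihyekap]

[fdlapko], [lihyekap]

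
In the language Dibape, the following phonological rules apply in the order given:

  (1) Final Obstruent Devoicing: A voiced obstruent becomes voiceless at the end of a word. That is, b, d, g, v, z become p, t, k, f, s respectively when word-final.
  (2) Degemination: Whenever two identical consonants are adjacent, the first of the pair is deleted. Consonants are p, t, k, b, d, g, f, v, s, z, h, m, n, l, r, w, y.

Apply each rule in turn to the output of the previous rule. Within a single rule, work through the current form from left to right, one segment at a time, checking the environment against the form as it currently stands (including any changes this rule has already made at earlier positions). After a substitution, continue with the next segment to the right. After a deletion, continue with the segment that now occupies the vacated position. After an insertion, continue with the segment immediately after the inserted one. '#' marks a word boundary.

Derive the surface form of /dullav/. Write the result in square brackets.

(1) Final Obstruent Devoicing: [dullav] → [dullaf]
(2) Degemination: [dullaf] → [dulaf]

[dulaf]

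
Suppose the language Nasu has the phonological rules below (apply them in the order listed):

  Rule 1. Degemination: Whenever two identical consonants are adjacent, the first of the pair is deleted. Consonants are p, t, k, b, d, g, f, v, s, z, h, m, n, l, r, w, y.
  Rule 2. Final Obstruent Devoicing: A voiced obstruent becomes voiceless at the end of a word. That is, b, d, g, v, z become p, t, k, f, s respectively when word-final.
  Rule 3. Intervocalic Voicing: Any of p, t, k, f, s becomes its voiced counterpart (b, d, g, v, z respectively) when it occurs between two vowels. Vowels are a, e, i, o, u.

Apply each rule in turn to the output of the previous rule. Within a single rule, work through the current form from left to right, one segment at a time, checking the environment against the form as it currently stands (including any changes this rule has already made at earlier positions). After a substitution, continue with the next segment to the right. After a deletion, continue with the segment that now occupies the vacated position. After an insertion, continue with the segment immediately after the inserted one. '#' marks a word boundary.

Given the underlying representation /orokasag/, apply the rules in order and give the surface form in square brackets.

Rule 1 Degemination: no change — [orokasag]
Rule 2 Final Obstruent Devoicing: [orokasag] → [orokasak]
Rule 3 Intervocalic Voicing: [orokasak] → [orogazak]

[orogazak]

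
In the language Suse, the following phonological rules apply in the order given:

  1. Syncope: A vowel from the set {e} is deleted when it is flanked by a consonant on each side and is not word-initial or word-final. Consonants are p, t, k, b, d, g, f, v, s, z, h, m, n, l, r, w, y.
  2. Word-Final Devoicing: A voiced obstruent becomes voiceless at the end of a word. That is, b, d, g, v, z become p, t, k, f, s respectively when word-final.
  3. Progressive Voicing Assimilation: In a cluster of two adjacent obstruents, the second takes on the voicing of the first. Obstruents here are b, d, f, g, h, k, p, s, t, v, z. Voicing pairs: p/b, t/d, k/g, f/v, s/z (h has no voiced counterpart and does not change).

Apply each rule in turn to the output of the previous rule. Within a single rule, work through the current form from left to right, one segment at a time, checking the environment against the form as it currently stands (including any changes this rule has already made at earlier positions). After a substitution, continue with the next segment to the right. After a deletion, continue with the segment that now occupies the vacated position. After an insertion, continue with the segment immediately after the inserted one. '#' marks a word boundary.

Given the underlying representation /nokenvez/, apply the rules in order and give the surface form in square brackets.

1 Syncope: [nokenvez] → [noknvz]
2 Word-Final Devoicing: [noknvz] → [noknvs]
3 Progressive Voicing Assimilation: [noknvs] → [noknvz]

[noknvz]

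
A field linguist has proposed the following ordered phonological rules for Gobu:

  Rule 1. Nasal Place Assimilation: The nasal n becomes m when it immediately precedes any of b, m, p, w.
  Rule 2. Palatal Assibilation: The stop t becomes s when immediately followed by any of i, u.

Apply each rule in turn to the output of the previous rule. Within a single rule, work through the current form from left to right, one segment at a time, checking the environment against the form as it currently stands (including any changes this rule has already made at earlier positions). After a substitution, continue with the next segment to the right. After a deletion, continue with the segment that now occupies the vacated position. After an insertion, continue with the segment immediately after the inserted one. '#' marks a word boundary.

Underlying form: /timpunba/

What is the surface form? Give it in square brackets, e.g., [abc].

[simpumba]

Rule 1 Nasal Place Assimilation: [timpunba] → [timpumba]
Rule 2 Palatal Assibilation: [timpumba] → [simpumba]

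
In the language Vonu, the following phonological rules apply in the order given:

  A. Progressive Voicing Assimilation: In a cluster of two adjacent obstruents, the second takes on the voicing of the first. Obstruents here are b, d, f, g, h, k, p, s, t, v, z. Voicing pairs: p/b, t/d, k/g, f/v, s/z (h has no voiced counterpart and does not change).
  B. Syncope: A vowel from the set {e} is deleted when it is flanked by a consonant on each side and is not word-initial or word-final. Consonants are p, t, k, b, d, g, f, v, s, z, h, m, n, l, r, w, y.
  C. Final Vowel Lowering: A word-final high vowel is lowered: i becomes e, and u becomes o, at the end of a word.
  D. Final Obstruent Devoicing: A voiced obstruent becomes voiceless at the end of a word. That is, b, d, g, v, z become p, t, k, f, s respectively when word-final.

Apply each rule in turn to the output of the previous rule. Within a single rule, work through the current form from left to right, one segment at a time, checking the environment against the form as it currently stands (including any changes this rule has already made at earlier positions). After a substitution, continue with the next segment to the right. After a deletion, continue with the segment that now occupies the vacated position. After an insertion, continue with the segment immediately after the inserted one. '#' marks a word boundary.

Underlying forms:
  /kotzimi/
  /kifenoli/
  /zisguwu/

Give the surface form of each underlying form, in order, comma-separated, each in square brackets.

/kotzimi/:
  A Progressive Voicing Assimilation: [kotzimi] → [kotsimi]
  B Syncope: no change — [kotsimi]
  C Final Vowel Lowering: [kotsimi] → [kotsime]
  D Final Obstruent Devoicing: no change — [kotsime]
/kifenoli/:
  A Progressive Voicing Assimilation: no change — [kifenoli]
  B Syncope: [kifenoli] → [kifnoli]
  C Final Vowel Lowering: [kifnoli] → [kifnole]
  D Final Obstruent Devoicing: no change — [kifnole]
/zisguwu/:
  A Progressive Voicing Assimilation: [zisguwu] → [ziskuwu]
  B Syncope: no change — [ziskuwu]
  C Final Vowel Lowering: [ziskuwu] → [ziskuwo]
  D Final Obstruent Devoicing: no change — [ziskuwo]

[kotsime], [kifnole], [ziskuwo]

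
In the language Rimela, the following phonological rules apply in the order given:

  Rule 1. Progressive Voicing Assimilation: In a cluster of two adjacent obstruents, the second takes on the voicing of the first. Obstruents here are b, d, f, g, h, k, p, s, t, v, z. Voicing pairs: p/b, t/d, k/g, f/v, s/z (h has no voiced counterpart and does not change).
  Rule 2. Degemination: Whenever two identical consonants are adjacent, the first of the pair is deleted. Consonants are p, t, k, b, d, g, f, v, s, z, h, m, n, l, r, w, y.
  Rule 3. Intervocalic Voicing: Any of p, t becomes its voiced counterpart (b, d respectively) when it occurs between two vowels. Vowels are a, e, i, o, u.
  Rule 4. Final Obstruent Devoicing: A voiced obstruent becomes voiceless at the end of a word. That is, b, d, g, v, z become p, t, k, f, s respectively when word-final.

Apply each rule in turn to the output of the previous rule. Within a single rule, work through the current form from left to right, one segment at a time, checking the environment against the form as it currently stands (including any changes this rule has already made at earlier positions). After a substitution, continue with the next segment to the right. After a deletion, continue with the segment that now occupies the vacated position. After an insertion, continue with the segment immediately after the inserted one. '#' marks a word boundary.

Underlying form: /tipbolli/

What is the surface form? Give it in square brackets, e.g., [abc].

[tiboli]

Rule 1 Progressive Voicing Assimilation: [tipbolli] → [tippolli]
Rule 2 Degemination: [tippolli] → [tipoli]
Rule 3 Intervocalic Voicing: [tipoli] → [tiboli]
Rule 4 Final Obstruent Devoicing: no change — [tiboli]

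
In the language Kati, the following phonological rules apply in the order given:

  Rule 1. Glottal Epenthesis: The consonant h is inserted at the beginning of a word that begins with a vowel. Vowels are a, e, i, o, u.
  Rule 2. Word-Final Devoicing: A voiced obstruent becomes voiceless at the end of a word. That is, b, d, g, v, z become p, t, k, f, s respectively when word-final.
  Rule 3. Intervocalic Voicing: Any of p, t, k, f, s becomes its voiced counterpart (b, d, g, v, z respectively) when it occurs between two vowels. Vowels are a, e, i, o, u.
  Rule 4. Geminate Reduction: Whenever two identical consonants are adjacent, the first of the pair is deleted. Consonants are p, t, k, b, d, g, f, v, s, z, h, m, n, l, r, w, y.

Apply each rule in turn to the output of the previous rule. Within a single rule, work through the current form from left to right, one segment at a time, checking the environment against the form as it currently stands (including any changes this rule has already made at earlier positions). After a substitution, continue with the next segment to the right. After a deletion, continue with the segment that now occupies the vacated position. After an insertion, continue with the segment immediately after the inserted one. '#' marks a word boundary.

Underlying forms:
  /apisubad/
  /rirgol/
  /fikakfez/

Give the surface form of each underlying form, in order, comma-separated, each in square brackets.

/apisubad/:
  Rule 1 Glottal Epenthesis: [apisubad] → [hapisubad]
  Rule 2 Word-Final Devoicing: [hapisubad] → [hapisubat]
  Rule 3 Intervocalic Voicing: [hapisubat] → [habizubat]
  Rule 4 Geminate Reduction: no change — [habizubat]
/rirgol/:
  Rule 1 Glottal Epenthesis: no change — [rirgol]
  Rule 2 Word-Final Devoicing: no change — [rirgol]
  Rule 3 Intervocalic Voicing: no change — [rirgol]
  Rule 4 Geminate Reduction: no change — [rirgol]
/fikakfez/:
  Rule 1 Glottal Epenthesis: no change — [fikakfez]
  Rule 2 Word-Final Devoicing: [fikakfez] → [fikakfes]
  Rule 3 Intervocalic Voicing: [fikakfes] → [figakfes]
  Rule 4 Geminate Reduction: no change — [figakfes]

[habizubat], [rirgol], [figakfes]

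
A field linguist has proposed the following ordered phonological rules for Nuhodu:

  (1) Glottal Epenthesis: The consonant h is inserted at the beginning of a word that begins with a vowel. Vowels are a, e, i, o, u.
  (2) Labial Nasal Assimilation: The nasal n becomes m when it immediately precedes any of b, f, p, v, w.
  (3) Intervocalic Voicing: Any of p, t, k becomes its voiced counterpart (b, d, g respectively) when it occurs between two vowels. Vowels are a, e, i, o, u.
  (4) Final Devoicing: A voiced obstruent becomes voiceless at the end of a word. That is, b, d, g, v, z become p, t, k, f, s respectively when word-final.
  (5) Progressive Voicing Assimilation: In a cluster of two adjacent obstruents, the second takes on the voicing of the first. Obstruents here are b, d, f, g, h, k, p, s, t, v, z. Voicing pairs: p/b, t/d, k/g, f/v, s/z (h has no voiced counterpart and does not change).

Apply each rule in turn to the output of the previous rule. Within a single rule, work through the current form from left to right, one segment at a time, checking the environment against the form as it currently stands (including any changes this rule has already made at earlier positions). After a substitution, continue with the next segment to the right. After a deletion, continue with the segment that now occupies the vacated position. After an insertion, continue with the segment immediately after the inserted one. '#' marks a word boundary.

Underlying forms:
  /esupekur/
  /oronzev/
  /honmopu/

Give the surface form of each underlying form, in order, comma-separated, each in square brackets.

/esupekur/:
  (1) Glottal Epenthesis: [esupekur] → [hesupekur]
  (2) Labial Nasal Assimilation: no change — [hesupekur]
  (3) Intervocalic Voicing: [hesupekur] → [hesubegur]
  (4) Final Devoicing: no change — [hesubegur]
  (5) Progressive Voicing Assimilation: no change — [hesubegur]
/oronzev/:
  (1) Glottal Epenthesis: [oronzev] → [horonzev]
  (2) Labial Nasal Assimilation: no change — [horonzev]
  (3) Intervocalic Voicing: no change — [horonzev]
  (4) Final Devoicing: [horonzev] → [horonzef]
  (5) Progressive Voicing Assimilation: no change — [horonzef]
/honmopu/:
  (1) Glottal Epenthesis: no change — [honmopu]
  (2) Labial Nasal Assimilation: no change — [honmopu]
  (3) Intervocalic Voicing: [honmopu] → [honmobu]
  (4) Final Devoicing: no change — [honmobu]
  (5) Progressive Voicing Assimilation: no change — [honmobu]

[hesubegur], [horonzef], [honmobu]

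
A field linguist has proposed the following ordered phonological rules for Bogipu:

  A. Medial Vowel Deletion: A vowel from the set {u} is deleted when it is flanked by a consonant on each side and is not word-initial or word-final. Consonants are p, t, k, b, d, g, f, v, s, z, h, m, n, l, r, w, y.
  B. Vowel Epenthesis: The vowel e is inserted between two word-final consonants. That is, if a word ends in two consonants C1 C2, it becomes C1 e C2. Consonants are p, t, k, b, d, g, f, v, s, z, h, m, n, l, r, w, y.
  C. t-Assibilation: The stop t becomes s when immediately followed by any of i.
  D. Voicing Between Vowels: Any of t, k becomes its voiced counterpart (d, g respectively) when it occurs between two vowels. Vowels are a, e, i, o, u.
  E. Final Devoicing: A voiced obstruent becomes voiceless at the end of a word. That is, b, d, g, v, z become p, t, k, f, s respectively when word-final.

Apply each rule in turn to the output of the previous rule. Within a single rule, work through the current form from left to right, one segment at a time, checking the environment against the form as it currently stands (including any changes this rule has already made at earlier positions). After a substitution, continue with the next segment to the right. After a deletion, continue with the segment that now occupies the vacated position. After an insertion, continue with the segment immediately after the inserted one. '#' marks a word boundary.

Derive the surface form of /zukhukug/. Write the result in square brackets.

A Medial Vowel Deletion: [zukhukug] → [zkhkg]
B Vowel Epenthesis: [zkhkg] → [zkhkeg]
C t-Assibilation: no change — [zkhkeg]
D Voicing Between Vowels: no change — [zkhkeg]
E Final Devoicing: [zkhkeg] → [zkhkek]

[zkhkek]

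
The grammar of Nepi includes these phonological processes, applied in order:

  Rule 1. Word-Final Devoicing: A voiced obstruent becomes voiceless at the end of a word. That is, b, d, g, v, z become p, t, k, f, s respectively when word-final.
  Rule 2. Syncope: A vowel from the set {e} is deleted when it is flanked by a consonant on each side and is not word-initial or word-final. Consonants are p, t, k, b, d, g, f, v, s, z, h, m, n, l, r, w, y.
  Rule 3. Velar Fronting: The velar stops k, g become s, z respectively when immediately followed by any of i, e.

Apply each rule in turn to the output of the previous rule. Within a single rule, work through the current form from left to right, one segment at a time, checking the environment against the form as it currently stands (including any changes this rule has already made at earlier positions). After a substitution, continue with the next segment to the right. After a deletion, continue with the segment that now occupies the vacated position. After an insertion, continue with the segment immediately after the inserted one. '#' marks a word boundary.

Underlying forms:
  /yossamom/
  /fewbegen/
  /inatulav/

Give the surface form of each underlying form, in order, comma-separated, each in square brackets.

[yossamom], [fwbgn], [inatulaf]

/yossamom/:
  Rule 1 Word-Final Devoicing: no change — [yossamom]
  Rule 2 Syncope: no change — [yossamom]
  Rule 3 Velar Fronting: no change — [yossamom]
/fewbegen/:
  Rule 1 Word-Final Devoicing: no change — [fewbegen]
  Rule 2 Syncope: [fewbegen] → [fwbgn]
  Rule 3 Velar Fronting: no change — [fwbgn]
/inatulav/:
  Rule 1 Word-Final Devoicing: [inatulav] → [inatulaf]
  Rule 2 Syncope: no change — [inatulaf]
  Rule 3 Velar Fronting: no change — [inatulaf]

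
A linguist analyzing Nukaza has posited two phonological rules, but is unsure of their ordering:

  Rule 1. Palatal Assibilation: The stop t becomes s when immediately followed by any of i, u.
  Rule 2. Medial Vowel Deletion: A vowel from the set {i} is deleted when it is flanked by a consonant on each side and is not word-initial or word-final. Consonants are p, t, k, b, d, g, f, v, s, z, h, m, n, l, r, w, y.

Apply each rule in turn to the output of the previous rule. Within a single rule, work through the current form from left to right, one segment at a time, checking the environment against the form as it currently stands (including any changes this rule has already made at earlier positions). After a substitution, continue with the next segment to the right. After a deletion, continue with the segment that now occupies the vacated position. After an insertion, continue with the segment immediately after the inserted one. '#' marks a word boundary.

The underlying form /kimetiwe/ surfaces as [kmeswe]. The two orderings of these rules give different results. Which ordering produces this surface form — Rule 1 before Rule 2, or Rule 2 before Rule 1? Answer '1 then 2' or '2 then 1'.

Order 1 then 2:
  1 Palatal Assibilation: [kimetiwe] → [kimesiwe]
  2 Medial Vowel Deletion: [kimesiwe] → [kmeswe]
  result: [kmeswe]
Order 2 then 1:
  2 Medial Vowel Deletion: [kimetiwe] → [kmetwe]
  1 Palatal Assibilation: no change — [kmetwe]
  result: [kmetwe]

1 then 2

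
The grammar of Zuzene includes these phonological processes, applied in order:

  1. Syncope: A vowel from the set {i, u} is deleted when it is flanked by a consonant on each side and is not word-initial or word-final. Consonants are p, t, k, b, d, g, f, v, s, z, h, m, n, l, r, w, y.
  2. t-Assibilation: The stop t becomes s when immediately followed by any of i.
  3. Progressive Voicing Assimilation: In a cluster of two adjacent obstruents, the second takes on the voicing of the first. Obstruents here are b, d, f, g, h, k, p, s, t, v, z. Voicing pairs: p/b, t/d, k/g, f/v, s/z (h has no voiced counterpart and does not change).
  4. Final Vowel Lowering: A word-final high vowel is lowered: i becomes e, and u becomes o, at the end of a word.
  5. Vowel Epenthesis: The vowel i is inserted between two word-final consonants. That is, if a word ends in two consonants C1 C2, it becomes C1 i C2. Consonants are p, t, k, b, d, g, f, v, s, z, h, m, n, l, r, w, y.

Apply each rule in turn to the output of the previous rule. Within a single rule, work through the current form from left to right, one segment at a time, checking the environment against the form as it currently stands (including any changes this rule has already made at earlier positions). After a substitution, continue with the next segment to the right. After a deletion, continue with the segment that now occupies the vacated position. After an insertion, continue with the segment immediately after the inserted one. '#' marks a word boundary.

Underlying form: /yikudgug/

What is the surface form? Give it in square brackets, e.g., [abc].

[yktkik]

1 Syncope: [yikudgug] → [ykdgg]
2 t-Assibilation: no change — [ykdgg]
3 Progressive Voicing Assimilation: [ykdgg] → [yktkk]
4 Final Vowel Lowering: no change — [yktkk]
5 Vowel Epenthesis: [yktkk] → [yktkik]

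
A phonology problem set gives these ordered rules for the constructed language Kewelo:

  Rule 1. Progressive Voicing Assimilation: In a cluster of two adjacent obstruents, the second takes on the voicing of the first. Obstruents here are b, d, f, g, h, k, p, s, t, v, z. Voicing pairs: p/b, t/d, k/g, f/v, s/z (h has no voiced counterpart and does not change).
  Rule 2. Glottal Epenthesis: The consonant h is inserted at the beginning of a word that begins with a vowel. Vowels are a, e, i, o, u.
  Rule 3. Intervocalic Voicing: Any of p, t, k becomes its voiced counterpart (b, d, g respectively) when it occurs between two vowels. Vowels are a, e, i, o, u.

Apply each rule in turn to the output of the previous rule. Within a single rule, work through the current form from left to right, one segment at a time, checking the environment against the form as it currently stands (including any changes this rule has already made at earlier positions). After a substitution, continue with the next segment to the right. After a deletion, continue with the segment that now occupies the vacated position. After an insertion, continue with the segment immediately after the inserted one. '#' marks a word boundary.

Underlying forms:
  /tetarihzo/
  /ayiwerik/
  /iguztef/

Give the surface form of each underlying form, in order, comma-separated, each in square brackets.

/tetarihzo/:
  Rule 1 Progressive Voicing Assimilation: [tetarihzo] → [tetarihso]
  Rule 2 Glottal Epenthesis: no change — [tetarihso]
  Rule 3 Intervocalic Voicing: [tetarihso] → [tedarihso]
/ayiwerik/:
  Rule 1 Progressive Voicing Assimilation: no change — [ayiwerik]
  Rule 2 Glottal Epenthesis: [ayiwerik] → [hayiwerik]
  Rule 3 Intervocalic Voicing: no change — [hayiwerik]
/iguztef/:
  Rule 1 Progressive Voicing Assimilation: [iguztef] → [iguzdef]
  Rule 2 Glottal Epenthesis: [iguzdef] → [higuzdef]
  Rule 3 Intervocalic Voicing: no change — [higuzdef]

[tedarihso], [hayiwerik], [higuzdef]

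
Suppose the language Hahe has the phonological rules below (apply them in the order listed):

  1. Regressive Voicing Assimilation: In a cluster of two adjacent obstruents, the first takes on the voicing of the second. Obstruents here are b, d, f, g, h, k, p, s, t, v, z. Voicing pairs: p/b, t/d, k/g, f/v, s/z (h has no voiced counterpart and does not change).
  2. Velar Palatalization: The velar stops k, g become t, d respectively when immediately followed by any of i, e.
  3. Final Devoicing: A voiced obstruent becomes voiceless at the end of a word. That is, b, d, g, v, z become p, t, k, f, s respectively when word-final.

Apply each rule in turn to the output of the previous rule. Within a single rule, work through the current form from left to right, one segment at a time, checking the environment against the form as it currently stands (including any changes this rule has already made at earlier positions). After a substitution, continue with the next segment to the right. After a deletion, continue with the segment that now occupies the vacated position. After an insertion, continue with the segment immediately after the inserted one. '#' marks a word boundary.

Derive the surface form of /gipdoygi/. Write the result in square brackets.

[dibdoydi]

1 Regressive Voicing Assimilation: [gipdoygi] → [gibdoygi]
2 Velar Palatalization: [gibdoygi] → [dibdoydi]
3 Final Devoicing: no change — [dibdoydi]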